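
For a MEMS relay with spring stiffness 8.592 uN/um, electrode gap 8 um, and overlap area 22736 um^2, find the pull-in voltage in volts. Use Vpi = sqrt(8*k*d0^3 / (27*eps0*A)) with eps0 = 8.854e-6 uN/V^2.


Step 1: Compute numerator: 8 * k * d0^3 = 8 * 8.592 * 8^3 = 35192.832
Step 2: Compute denominator: 27 * eps0 * A = 27 * 8.854e-6 * 22736 = 5.435223
Step 3: Vpi = sqrt(35192.832 / 5.435223)
Vpi = 80.47 V


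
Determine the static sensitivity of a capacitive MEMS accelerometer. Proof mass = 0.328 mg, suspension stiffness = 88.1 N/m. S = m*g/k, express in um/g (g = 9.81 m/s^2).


Step 1: Convert mass: m = 0.328 mg = 3.28e-07 kg
Step 2: S = m * g / k = 3.28e-07 * 9.81 / 88.1
Step 3: S = 3.65e-08 m/g
Step 4: Convert to um/g: S = 0.037 um/g


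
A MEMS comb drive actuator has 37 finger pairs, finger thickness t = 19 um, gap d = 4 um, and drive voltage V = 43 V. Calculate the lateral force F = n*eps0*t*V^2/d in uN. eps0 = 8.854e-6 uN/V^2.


Step 1: Parameters: n=37, eps0=8.854e-6 uN/V^2, t=19 um, V=43 V, d=4 um
Step 2: V^2 = 1849
Step 3: F = 37 * 8.854e-6 * 19 * 1849 / 4
F = 2.877 uN


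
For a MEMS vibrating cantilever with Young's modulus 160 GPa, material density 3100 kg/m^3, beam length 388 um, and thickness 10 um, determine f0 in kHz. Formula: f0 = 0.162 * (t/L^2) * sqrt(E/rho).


Step 1: Convert units to SI.
t_SI = 10e-6 m, L_SI = 388e-6 m
Step 2: Calculate sqrt(E/rho).
sqrt(160e9 / 3100) = 7184.21 m/s
Step 3: Compute f0.
f0 = 0.162 * 10e-6 / (388e-6)^2 * 7184.21 = 77309.1 Hz = 77.31 kHz


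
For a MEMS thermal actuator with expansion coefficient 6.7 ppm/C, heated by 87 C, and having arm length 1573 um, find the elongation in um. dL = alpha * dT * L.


Step 1: Convert CTE: alpha = 6.7 ppm/C = 6.7e-6 /C
Step 2: dL = 6.7e-6 * 87 * 1573
dL = 0.9169 um


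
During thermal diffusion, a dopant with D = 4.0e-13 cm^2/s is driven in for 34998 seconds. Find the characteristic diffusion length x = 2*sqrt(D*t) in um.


Step 1: Compute D*t = 4.0e-13 * 34998 = 1.39992e-08 cm^2
Step 2: sqrt(D*t) = 1.18318e-04 cm
Step 3: x = 2 * 1.18318e-04 cm = 2.36636e-04 cm
Step 4: Convert to um (1 cm = 1e4 um): x = 2.366 um


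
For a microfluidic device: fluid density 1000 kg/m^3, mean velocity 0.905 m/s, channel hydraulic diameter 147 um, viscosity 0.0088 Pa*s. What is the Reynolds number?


Step 1: Convert Dh to meters: Dh = 147e-6 m
Step 2: Re = rho * v * Dh / mu
Re = 1000 * 0.905 * 147e-6 / 0.0088
Re = 15.118


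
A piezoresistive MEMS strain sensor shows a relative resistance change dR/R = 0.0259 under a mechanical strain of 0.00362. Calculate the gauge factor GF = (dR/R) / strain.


Step 1: Identify values.
dR/R = 0.0259, strain = 0.00362
Step 2: GF = (dR/R) / strain = 0.0259 / 0.00362
GF = 7.2


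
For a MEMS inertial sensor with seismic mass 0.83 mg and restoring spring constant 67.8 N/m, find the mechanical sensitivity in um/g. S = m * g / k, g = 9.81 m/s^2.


Step 1: Convert mass: m = 0.83 mg = 8.30e-07 kg
Step 2: S = m * g / k = 8.30e-07 * 9.81 / 67.8
Step 3: S = 1.20e-07 m/g
Step 4: Convert to um/g: S = 0.12 um/g


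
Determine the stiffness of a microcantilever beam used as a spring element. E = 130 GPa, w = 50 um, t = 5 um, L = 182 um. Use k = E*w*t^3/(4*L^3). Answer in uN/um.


Step 1: Convert E to consistent units (1 GPa = 1000 uN/um^2).
E = 130 GPa = 130000 uN/um^2
Step 2: Compute t^3 = 5^3 = 125
Step 3: Compute L^3 = 182^3 = 6028568
Step 4: k = 130000 * 50 * 125 / (4 * 6028568)
k = 33.6937 uN/um


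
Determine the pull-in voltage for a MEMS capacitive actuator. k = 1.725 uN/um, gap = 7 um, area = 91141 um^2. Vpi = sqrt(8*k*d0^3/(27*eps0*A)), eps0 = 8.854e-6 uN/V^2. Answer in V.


Step 1: Compute numerator: 8 * k * d0^3 = 8 * 1.725 * 7^3 = 4733.4
Step 2: Compute denominator: 27 * eps0 * A = 27 * 8.854e-6 * 91141 = 21.787985
Step 3: Vpi = sqrt(4733.4 / 21.787985)
Vpi = 14.74 V


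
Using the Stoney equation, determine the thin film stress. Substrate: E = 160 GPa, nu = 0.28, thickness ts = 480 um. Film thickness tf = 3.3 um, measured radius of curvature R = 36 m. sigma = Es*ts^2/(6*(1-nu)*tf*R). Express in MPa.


Step 1: Compute numerator: Es * ts^2 = 160 * 480^2 = 36864000 (GPa*um^2)
Step 2: Compute denominator (R in um): 6*(1-nu)*tf*R = 6*0.72*3.3*36e6 = 513216000.0 (um^2)
Step 3: sigma (GPa) = 36864000 / 513216000.0 = 7.1829e-02 GPa
Step 4: Convert to MPa (x1000): sigma = 71.8 MPa


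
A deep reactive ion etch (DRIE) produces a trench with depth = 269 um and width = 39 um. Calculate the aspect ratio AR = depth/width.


Step 1: AR = depth / width
Step 2: AR = 269 / 39
AR = 6.9


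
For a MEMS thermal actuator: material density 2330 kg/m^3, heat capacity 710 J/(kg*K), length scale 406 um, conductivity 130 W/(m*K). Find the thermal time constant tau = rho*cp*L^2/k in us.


Step 1: Convert L to m: L = 406e-6 m
Step 2: L^2 = (406e-6)^2 = 1.64836e-07 m^2
Step 3: tau = 2330 * 710 * 1.64836e-07 / 130 = 2.0976015e-03 s
Step 4: Convert to microseconds (multiply by 1e6).
tau = 2097.601 us


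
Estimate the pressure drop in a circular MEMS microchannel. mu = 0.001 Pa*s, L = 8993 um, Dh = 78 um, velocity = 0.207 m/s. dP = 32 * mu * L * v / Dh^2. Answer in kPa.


Step 1: Convert to SI: L = 8993e-6 m, Dh = 78e-6 m
Step 2: dP = 32 * 0.001 * 8993e-6 * 0.207 / (78e-6)^2
Step 3: dP = 9791.20 Pa
Step 4: Convert to kPa: dP = 9.79 kPa


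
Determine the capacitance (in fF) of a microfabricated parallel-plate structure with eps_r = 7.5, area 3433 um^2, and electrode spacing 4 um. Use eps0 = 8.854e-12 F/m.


Step 1: Convert area to m^2: A = 3433e-12 m^2
Step 2: Convert gap to m: d = 4e-6 m
Step 3: C = eps0 * eps_r * A / d
C = 8.854e-12 * 7.5 * 3433e-12 / 4e-6
Step 4: Convert to fF (multiply by 1e15).
C = 56.99 fF


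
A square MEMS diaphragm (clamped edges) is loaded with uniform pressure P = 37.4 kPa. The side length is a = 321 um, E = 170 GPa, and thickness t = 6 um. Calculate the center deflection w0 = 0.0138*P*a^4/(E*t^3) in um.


Step 1: Convert pressure to compatible units (E is in GPa, so P in GPa).
P = 37.4 kPa = 37.4e-6 GPa
Step 2: Compute numerator: 0.0138 * P * a^4.
a^4 = 321^4 = 10617447681
numerator = 0.0138 * 37.4e-6 * 10617447681 = 5.47988e+03
Step 3: Compute denominator: E * t^3 = 170 * 6^3 = 36720
Step 4: w0 = numerator / denominator = 5.47988e+03 / 36720 = 0.1492 um


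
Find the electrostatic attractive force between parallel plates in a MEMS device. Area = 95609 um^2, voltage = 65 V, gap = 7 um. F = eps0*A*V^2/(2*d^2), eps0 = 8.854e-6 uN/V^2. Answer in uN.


Step 1: Identify parameters.
eps0 = 8.854e-6 uN/V^2, A = 95609 um^2, V = 65 V, d = 7 um
Step 2: Compute V^2 = 65^2 = 4225
Step 3: Compute d^2 = 7^2 = 49
Step 4: F = 0.5 * 8.854e-6 * 95609 * 4225 / 49
F = 36.495 uN


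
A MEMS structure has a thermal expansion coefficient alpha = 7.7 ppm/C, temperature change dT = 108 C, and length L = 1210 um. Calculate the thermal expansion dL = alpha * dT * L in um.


Step 1: Convert CTE: alpha = 7.7 ppm/C = 7.7e-6 /C
Step 2: dL = 7.7e-6 * 108 * 1210
dL = 1.0062 um


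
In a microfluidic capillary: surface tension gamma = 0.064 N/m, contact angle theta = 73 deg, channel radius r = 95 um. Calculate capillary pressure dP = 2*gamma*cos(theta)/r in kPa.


Step 1: cos(73 deg) = 0.2924
Step 2: Convert r to m: r = 95e-6 m
Step 3: dP = 2 * 0.064 * 0.2924 / 95e-6 = 394.0 Pa
Step 4: Convert Pa to kPa (divide by 1000).
dP = 0.39 kPa


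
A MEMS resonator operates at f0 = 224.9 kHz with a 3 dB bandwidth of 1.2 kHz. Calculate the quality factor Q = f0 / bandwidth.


Step 1: Q = f0 / bandwidth
Step 2: Q = 224.9 / 1.2
Q = 187.4


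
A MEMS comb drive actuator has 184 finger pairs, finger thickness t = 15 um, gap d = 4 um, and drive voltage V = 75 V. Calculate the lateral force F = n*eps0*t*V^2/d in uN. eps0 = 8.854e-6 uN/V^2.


Step 1: Parameters: n=184, eps0=8.854e-6 uN/V^2, t=15 um, V=75 V, d=4 um
Step 2: V^2 = 5625
Step 3: F = 184 * 8.854e-6 * 15 * 5625 / 4
F = 34.365 uN


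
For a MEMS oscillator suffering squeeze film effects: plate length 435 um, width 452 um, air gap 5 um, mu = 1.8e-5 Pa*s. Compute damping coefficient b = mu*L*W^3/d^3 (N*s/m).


Step 1: Convert to SI.
L = 435e-6 m, W = 452e-6 m, d = 5e-6 m
Step 2: W^3 = (452e-6)^3 = 9.23e-11 m^3
Step 3: d^3 = (5e-6)^3 = 1.25e-16 m^3
Step 4: b = 1.8e-5 * 435e-6 * 9.23e-11 / 1.25e-16
b = 5.78e-03 N*s/m


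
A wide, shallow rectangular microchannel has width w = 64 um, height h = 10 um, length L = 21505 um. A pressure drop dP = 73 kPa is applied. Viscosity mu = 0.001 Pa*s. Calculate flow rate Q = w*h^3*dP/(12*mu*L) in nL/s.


Step 1: Convert all dimensions to SI (meters).
w = 64e-6 m, h = 10e-6 m, L = 21505e-6 m, dP = 73e3 Pa
Step 2: Q = w * h^3 * dP / (12 * mu * L)
Q = 64e-6 * (10e-6)^3 * 73e3 / (12 * 0.001 * 21505e-6) = 1.810432e-11 m^3/s
Step 3: Convert Q from m^3/s to nL/s (1 m^3 = 1e12 nL, so multiply by 1e12).
Q = 18.104 nL/s


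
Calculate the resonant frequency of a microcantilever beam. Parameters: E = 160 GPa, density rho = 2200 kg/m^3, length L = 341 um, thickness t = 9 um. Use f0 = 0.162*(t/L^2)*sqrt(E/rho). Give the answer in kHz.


Step 1: Convert units to SI.
t_SI = 9e-6 m, L_SI = 341e-6 m
Step 2: Calculate sqrt(E/rho).
sqrt(160e9 / 2200) = 8528.03 m/s
Step 3: Compute f0.
f0 = 0.162 * 9e-6 / (341e-6)^2 * 8528.03 = 106929.5 Hz = 106.93 kHz


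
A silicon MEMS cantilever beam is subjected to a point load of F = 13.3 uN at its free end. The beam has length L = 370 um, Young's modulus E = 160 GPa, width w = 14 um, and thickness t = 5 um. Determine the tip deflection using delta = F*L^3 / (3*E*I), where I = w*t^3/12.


Step 1: Calculate the second moment of area.
I = w * t^3 / 12 = 14 * 5^3 / 12 = 145.8333 um^4
Step 2: Convert E to consistent units (1 GPa = 1000 uN/um^2).
E = 160 GPa = 160000 uN/um^2
Step 3: Calculate tip deflection.
delta = F * L^3 / (3 * E * I)
delta = 13.3 * 370^3 / (3 * 160000 * 145.8333)
delta = 9.6241 um


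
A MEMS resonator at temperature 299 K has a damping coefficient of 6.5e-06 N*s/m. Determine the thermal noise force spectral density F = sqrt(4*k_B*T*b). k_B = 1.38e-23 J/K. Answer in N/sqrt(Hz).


Step 1: Compute 4 * k_B * T * b
= 4 * 1.38e-23 * 299 * 6.5e-06
= 1.0728e-25 N^2/Hz
Step 2: F_noise = sqrt(1.0728e-25)
F_noise = 3.28e-13 N/sqrt(Hz)


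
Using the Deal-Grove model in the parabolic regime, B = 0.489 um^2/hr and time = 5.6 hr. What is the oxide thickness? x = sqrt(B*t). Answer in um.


Step 1: Compute B*t = 0.489 * 5.6 = 2.7384
Step 2: x = sqrt(2.7384)
x = 1.655 um


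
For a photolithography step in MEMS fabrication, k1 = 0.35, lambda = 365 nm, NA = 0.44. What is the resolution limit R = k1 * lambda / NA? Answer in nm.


Step 1: Identify values: k1 = 0.35, lambda = 365 nm, NA = 0.44
Step 2: R = k1 * lambda / NA
R = 0.35 * 365 / 0.44
R = 290.3 nm


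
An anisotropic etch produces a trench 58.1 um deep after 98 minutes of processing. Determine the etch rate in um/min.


Step 1: Etch rate = depth / time
Step 2: rate = 58.1 / 98
rate = 0.593 um/min


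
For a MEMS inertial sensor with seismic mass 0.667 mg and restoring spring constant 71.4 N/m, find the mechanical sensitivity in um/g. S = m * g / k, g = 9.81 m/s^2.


Step 1: Convert mass: m = 0.667 mg = 6.67e-07 kg
Step 2: S = m * g / k = 6.67e-07 * 9.81 / 71.4
Step 3: S = 9.16e-08 m/g
Step 4: Convert to um/g: S = 0.092 um/g


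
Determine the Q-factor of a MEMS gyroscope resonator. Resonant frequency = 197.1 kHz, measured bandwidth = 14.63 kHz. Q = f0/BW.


Step 1: Q = f0 / bandwidth
Step 2: Q = 197.1 / 14.63
Q = 13.5


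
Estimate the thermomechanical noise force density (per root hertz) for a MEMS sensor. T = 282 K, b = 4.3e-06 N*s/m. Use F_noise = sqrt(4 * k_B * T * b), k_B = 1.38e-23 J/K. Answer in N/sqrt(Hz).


Step 1: Compute 4 * k_B * T * b
= 4 * 1.38e-23 * 282 * 4.3e-06
= 6.6936e-26 N^2/Hz
Step 2: F_noise = sqrt(6.6936e-26)
F_noise = 2.59e-13 N/sqrt(Hz)


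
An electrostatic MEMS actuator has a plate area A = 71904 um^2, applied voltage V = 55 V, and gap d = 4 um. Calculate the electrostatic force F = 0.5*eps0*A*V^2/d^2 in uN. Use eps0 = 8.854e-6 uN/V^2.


Step 1: Identify parameters.
eps0 = 8.854e-6 uN/V^2, A = 71904 um^2, V = 55 V, d = 4 um
Step 2: Compute V^2 = 55^2 = 3025
Step 3: Compute d^2 = 4^2 = 16
Step 4: F = 0.5 * 8.854e-6 * 71904 * 3025 / 16
F = 60.182 uN


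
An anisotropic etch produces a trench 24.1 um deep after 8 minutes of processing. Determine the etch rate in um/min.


Step 1: Etch rate = depth / time
Step 2: rate = 24.1 / 8
rate = 3.013 um/min


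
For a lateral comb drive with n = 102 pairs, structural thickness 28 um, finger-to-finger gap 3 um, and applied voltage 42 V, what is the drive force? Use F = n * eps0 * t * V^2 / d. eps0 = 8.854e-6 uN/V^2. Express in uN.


Step 1: Parameters: n=102, eps0=8.854e-6 uN/V^2, t=28 um, V=42 V, d=3 um
Step 2: V^2 = 1764
Step 3: F = 102 * 8.854e-6 * 28 * 1764 / 3
F = 14.869 uN


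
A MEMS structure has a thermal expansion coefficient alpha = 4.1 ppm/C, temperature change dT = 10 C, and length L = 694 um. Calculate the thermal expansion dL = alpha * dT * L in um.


Step 1: Convert CTE: alpha = 4.1 ppm/C = 4.1e-6 /C
Step 2: dL = 4.1e-6 * 10 * 694
dL = 0.0285 um


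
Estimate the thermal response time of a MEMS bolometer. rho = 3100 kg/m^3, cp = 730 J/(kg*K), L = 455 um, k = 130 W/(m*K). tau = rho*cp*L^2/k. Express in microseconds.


Step 1: Convert L to m: L = 455e-6 m
Step 2: L^2 = (455e-6)^2 = 2.07025e-07 m^2
Step 3: tau = 3100 * 730 * 2.07025e-07 / 130 = 3.6038275e-03 s
Step 4: Convert to microseconds (multiply by 1e6).
tau = 3603.828 us


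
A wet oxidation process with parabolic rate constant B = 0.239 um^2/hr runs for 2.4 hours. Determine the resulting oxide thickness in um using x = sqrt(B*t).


Step 1: Compute B*t = 0.239 * 2.4 = 0.5736
Step 2: x = sqrt(0.5736)
x = 0.757 um


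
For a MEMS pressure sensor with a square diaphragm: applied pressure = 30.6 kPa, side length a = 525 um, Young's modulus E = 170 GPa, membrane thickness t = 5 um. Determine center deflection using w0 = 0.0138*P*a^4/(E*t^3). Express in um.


Step 1: Convert pressure to compatible units (E is in GPa, so P in GPa).
P = 30.6 kPa = 30.6e-6 GPa
Step 2: Compute numerator: 0.0138 * P * a^4.
a^4 = 525^4 = 75969140625
numerator = 0.0138 * 30.6e-6 * 75969140625 = 3.208025e+04
Step 3: Compute denominator: E * t^3 = 170 * 5^3 = 21250
Step 4: w0 = numerator / denominator = 3.208025e+04 / 21250 = 1.5097 um


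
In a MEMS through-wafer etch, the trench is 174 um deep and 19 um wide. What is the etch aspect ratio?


Step 1: AR = depth / width
Step 2: AR = 174 / 19
AR = 9.2


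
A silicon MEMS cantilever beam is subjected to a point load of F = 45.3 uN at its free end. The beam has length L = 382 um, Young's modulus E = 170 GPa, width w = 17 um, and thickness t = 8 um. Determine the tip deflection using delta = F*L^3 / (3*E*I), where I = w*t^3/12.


Step 1: Calculate the second moment of area.
I = w * t^3 / 12 = 17 * 8^3 / 12 = 725.3333 um^4
Step 2: Convert E to consistent units (1 GPa = 1000 uN/um^2).
E = 170 GPa = 170000 uN/um^2
Step 3: Calculate tip deflection.
delta = F * L^3 / (3 * E * I)
delta = 45.3 * 382^3 / (3 * 170000 * 725.3333)
delta = 6.8262 um


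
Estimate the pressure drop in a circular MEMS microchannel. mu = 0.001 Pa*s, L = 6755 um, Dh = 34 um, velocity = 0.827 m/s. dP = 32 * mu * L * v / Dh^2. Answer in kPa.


Step 1: Convert to SI: L = 6755e-6 m, Dh = 34e-6 m
Step 2: dP = 32 * 0.001 * 6755e-6 * 0.827 / (34e-6)^2
Step 3: dP = 154640.42 Pa
Step 4: Convert to kPa: dP = 154.64 kPa


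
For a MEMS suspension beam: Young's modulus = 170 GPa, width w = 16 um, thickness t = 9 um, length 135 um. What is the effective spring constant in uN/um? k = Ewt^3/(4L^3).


Step 1: Convert E to consistent units (1 GPa = 1000 uN/um^2).
E = 170 GPa = 170000 uN/um^2
Step 2: Compute t^3 = 9^3 = 729
Step 3: Compute L^3 = 135^3 = 2460375
Step 4: k = 170000 * 16 * 729 / (4 * 2460375)
k = 201.4815 uN/um


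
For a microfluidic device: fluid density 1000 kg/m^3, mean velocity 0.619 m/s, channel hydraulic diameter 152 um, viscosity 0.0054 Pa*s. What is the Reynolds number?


Step 1: Convert Dh to meters: Dh = 152e-6 m
Step 2: Re = rho * v * Dh / mu
Re = 1000 * 0.619 * 152e-6 / 0.0054
Re = 17.424


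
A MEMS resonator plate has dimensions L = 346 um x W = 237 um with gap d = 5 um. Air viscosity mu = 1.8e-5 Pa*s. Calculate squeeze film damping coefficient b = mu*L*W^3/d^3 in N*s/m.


Step 1: Convert to SI.
L = 346e-6 m, W = 237e-6 m, d = 5e-6 m
Step 2: W^3 = (237e-6)^3 = 1.33e-11 m^3
Step 3: d^3 = (5e-6)^3 = 1.25e-16 m^3
Step 4: b = 1.8e-5 * 346e-6 * 1.33e-11 / 1.25e-16
b = 6.63e-04 N*s/m


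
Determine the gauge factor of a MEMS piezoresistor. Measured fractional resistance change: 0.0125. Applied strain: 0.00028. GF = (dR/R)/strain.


Step 1: Identify values.
dR/R = 0.0125, strain = 0.00028
Step 2: GF = (dR/R) / strain = 0.0125 / 0.00028
GF = 44.6


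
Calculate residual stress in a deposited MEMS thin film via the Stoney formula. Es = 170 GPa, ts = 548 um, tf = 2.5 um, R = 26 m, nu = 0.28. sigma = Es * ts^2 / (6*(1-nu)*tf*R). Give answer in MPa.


Step 1: Compute numerator: Es * ts^2 = 170 * 548^2 = 51051680 (GPa*um^2)
Step 2: Compute denominator (R in um): 6*(1-nu)*tf*R = 6*0.72*2.5*26e6 = 280800000.0 (um^2)
Step 3: sigma (GPa) = 51051680 / 280800000.0 = 1.81808e-01 GPa
Step 4: Convert to MPa (x1000): sigma = 181.8 MPa


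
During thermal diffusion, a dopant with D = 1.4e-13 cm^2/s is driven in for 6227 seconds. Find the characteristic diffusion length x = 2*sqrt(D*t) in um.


Step 1: Compute D*t = 1.4e-13 * 6227 = 8.7178e-10 cm^2
Step 2: sqrt(D*t) = 2.9526e-05 cm
Step 3: x = 2 * 2.9526e-05 cm = 5.9052e-05 cm
Step 4: Convert to um (1 cm = 1e4 um): x = 0.591 um


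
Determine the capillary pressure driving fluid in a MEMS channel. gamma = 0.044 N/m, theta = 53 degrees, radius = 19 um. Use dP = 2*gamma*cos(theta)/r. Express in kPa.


Step 1: cos(53 deg) = 0.6018
Step 2: Convert r to m: r = 19e-6 m
Step 3: dP = 2 * 0.044 * 0.6018 / 19e-6 = 2787.3 Pa
Step 4: Convert Pa to kPa (divide by 1000).
dP = 2.79 kPa


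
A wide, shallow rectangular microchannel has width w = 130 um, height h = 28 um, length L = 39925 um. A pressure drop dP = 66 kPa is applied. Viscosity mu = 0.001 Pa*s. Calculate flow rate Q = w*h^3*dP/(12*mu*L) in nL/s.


Step 1: Convert all dimensions to SI (meters).
w = 130e-6 m, h = 28e-6 m, L = 39925e-6 m, dP = 66e3 Pa
Step 2: Q = w * h^3 * dP / (12 * mu * L)
Q = 130e-6 * (28e-6)^3 * 66e3 / (12 * 0.001 * 39925e-6) = 3.9312912e-10 m^3/s
Step 3: Convert Q from m^3/s to nL/s (1 m^3 = 1e12 nL, so multiply by 1e12).
Q = 393.129 nL/s


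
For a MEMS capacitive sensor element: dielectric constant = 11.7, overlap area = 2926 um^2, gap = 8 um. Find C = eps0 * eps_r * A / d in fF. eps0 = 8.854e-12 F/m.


Step 1: Convert area to m^2: A = 2926e-12 m^2
Step 2: Convert gap to m: d = 8e-6 m
Step 3: C = eps0 * eps_r * A / d
C = 8.854e-12 * 11.7 * 2926e-12 / 8e-6
Step 4: Convert to fF (multiply by 1e15).
C = 37.89 fF


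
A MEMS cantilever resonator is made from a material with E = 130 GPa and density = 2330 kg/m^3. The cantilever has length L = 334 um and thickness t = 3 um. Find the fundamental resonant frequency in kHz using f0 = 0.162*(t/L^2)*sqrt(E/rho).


Step 1: Convert units to SI.
t_SI = 3e-6 m, L_SI = 334e-6 m
Step 2: Calculate sqrt(E/rho).
sqrt(130e9 / 2330) = 7469.54 m/s
Step 3: Compute f0.
f0 = 0.162 * 3e-6 / (334e-6)^2 * 7469.54 = 32541.5 Hz = 32.54 kHz


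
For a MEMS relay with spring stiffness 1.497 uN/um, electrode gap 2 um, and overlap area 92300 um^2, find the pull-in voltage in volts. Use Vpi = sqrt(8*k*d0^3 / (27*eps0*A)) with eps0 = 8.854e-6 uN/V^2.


Step 1: Compute numerator: 8 * k * d0^3 = 8 * 1.497 * 2^3 = 95.808
Step 2: Compute denominator: 27 * eps0 * A = 27 * 8.854e-6 * 92300 = 22.065053
Step 3: Vpi = sqrt(95.808 / 22.065053)
Vpi = 2.08 V


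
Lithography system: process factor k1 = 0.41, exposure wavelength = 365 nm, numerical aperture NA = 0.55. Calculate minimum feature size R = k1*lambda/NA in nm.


Step 1: Identify values: k1 = 0.41, lambda = 365 nm, NA = 0.55
Step 2: R = k1 * lambda / NA
R = 0.41 * 365 / 0.55
R = 272.1 nm


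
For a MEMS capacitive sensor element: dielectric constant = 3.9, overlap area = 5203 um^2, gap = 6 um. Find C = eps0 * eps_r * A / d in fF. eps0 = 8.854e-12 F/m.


Step 1: Convert area to m^2: A = 5203e-12 m^2
Step 2: Convert gap to m: d = 6e-6 m
Step 3: C = eps0 * eps_r * A / d
C = 8.854e-12 * 3.9 * 5203e-12 / 6e-6
Step 4: Convert to fF (multiply by 1e15).
C = 29.94 fF


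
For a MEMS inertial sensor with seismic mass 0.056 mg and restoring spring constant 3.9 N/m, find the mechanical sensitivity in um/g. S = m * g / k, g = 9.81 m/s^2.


Step 1: Convert mass: m = 0.056 mg = 5.60e-08 kg
Step 2: S = m * g / k = 5.60e-08 * 9.81 / 3.9
Step 3: S = 1.41e-07 m/g
Step 4: Convert to um/g: S = 0.141 um/g


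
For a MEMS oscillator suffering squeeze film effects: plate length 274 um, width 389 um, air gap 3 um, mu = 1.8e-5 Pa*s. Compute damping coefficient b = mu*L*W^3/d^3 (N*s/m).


Step 1: Convert to SI.
L = 274e-6 m, W = 389e-6 m, d = 3e-6 m
Step 2: W^3 = (389e-6)^3 = 5.89e-11 m^3
Step 3: d^3 = (3e-6)^3 = 2.70e-17 m^3
Step 4: b = 1.8e-5 * 274e-6 * 5.89e-11 / 2.70e-17
b = 1.08e-02 N*s/m


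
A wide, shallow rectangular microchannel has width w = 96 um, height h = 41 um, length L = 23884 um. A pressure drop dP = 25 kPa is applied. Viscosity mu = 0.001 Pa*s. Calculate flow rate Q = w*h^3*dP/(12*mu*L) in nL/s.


Step 1: Convert all dimensions to SI (meters).
w = 96e-6 m, h = 41e-6 m, L = 23884e-6 m, dP = 25e3 Pa
Step 2: Q = w * h^3 * dP / (12 * mu * L)
Q = 96e-6 * (41e-6)^3 * 25e3 / (12 * 0.001 * 23884e-6) = 5.7713113e-10 m^3/s
Step 3: Convert Q from m^3/s to nL/s (1 m^3 = 1e12 nL, so multiply by 1e12).
Q = 577.131 nL/s


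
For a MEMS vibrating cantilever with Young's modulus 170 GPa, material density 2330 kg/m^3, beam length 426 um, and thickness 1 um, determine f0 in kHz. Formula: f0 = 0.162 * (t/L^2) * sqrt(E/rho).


Step 1: Convert units to SI.
t_SI = 1e-6 m, L_SI = 426e-6 m
Step 2: Calculate sqrt(E/rho).
sqrt(170e9 / 2330) = 8541.74 m/s
Step 3: Compute f0.
f0 = 0.162 * 1e-6 / (426e-6)^2 * 8541.74 = 7625.0 Hz = 7.63 kHz


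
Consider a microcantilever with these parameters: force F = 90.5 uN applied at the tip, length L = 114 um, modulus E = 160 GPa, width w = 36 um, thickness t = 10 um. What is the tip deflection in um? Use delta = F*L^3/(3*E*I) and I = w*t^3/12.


Step 1: Calculate the second moment of area.
I = w * t^3 / 12 = 36 * 10^3 / 12 = 3000.0 um^4
Step 2: Convert E to consistent units (1 GPa = 1000 uN/um^2).
E = 160 GPa = 160000 uN/um^2
Step 3: Calculate tip deflection.
delta = F * L^3 / (3 * E * I)
delta = 90.5 * 114^3 / (3 * 160000 * 3000.0)
delta = 0.0931 um


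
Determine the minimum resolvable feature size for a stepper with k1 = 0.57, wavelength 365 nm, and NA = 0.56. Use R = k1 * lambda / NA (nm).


Step 1: Identify values: k1 = 0.57, lambda = 365 nm, NA = 0.56
Step 2: R = k1 * lambda / NA
R = 0.57 * 365 / 0.56
R = 371.5 nm


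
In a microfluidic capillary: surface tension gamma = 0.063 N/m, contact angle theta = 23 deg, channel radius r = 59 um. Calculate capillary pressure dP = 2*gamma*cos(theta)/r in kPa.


Step 1: cos(23 deg) = 0.9205
Step 2: Convert r to m: r = 59e-6 m
Step 3: dP = 2 * 0.063 * 0.9205 / 59e-6 = 1965.8 Pa
Step 4: Convert Pa to kPa (divide by 1000).
dP = 1.97 kPa


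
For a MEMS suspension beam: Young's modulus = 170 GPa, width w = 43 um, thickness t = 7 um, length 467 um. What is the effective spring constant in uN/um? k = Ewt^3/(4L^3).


Step 1: Convert E to consistent units (1 GPa = 1000 uN/um^2).
E = 170 GPa = 170000 uN/um^2
Step 2: Compute t^3 = 7^3 = 343
Step 3: Compute L^3 = 467^3 = 101847563
Step 4: k = 170000 * 43 * 343 / (4 * 101847563)
k = 6.1546 uN/um


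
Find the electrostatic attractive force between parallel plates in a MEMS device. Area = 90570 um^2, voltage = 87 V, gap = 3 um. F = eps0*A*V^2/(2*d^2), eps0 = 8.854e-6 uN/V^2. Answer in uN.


Step 1: Identify parameters.
eps0 = 8.854e-6 uN/V^2, A = 90570 um^2, V = 87 V, d = 3 um
Step 2: Compute V^2 = 87^2 = 7569
Step 3: Compute d^2 = 3^2 = 9
Step 4: F = 0.5 * 8.854e-6 * 90570 * 7569 / 9
F = 337.202 uN


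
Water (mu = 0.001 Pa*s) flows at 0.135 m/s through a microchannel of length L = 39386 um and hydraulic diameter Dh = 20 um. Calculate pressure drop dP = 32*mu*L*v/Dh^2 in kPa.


Step 1: Convert to SI: L = 39386e-6 m, Dh = 20e-6 m
Step 2: dP = 32 * 0.001 * 39386e-6 * 0.135 / (20e-6)^2
Step 3: dP = 425368.80 Pa
Step 4: Convert to kPa: dP = 425.37 kPa


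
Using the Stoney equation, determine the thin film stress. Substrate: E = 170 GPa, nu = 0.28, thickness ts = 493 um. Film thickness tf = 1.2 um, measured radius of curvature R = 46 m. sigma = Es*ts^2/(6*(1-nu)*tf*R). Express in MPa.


Step 1: Compute numerator: Es * ts^2 = 170 * 493^2 = 41318330 (GPa*um^2)
Step 2: Compute denominator (R in um): 6*(1-nu)*tf*R = 6*0.72*1.2*46e6 = 238464000.0 (um^2)
Step 3: sigma (GPa) = 41318330 / 238464000.0 = 1.73269e-01 GPa
Step 4: Convert to MPa (x1000): sigma = 173.3 MPa


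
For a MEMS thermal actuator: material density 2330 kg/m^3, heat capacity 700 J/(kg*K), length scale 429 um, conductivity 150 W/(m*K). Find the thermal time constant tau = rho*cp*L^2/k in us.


Step 1: Convert L to m: L = 429e-6 m
Step 2: L^2 = (429e-6)^2 = 1.84041e-07 m^2
Step 3: tau = 2330 * 700 * 1.84041e-07 / 150 = 2.00113914e-03 s
Step 4: Convert to microseconds (multiply by 1e6).
tau = 2001.139 us


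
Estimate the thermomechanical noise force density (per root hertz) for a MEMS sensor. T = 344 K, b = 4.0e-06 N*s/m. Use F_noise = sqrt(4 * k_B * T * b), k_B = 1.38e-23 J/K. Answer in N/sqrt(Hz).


Step 1: Compute 4 * k_B * T * b
= 4 * 1.38e-23 * 344 * 4.0e-06
= 7.5955e-26 N^2/Hz
Step 2: F_noise = sqrt(7.5955e-26)
F_noise = 2.76e-13 N/sqrt(Hz)


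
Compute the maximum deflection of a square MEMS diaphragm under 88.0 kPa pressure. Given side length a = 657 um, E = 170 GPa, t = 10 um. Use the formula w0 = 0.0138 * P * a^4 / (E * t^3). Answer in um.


Step 1: Convert pressure to compatible units (E is in GPa, so P in GPa).
P = 88.0 kPa = 88.0e-6 GPa
Step 2: Compute numerator: 0.0138 * P * a^4.
a^4 = 657^4 = 186320859201
numerator = 0.0138 * 88.0e-6 * 186320859201 = 2.26268e+05
Step 3: Compute denominator: E * t^3 = 170 * 10^3 = 170000
Step 4: w0 = numerator / denominator = 2.26268e+05 / 170000 = 1.331 um


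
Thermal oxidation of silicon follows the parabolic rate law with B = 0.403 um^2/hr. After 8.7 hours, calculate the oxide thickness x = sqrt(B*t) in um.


Step 1: Compute B*t = 0.403 * 8.7 = 3.5061
Step 2: x = sqrt(3.5061)
x = 1.872 um


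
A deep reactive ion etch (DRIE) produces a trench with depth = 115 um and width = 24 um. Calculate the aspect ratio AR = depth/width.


Step 1: AR = depth / width
Step 2: AR = 115 / 24
AR = 4.8


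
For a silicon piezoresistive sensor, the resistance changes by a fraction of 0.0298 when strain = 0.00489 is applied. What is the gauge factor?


Step 1: Identify values.
dR/R = 0.0298, strain = 0.00489
Step 2: GF = (dR/R) / strain = 0.0298 / 0.00489
GF = 6.1


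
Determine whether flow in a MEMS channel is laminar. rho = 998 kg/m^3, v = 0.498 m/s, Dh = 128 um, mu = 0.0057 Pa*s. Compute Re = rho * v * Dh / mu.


Step 1: Convert Dh to meters: Dh = 128e-6 m
Step 2: Re = rho * v * Dh / mu
Re = 998 * 0.498 * 128e-6 / 0.0057
Re = 11.161
Since Re = 11.161 is below ~2300, the flow is laminar.


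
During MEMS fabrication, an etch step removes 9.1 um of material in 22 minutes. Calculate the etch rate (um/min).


Step 1: Etch rate = depth / time
Step 2: rate = 9.1 / 22
rate = 0.414 um/min


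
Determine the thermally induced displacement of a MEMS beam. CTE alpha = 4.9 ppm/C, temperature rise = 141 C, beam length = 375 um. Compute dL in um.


Step 1: Convert CTE: alpha = 4.9 ppm/C = 4.9e-6 /C
Step 2: dL = 4.9e-6 * 141 * 375
dL = 0.2591 um


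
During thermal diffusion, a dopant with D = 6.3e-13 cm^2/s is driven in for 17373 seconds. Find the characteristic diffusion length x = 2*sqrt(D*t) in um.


Step 1: Compute D*t = 6.3e-13 * 17373 = 1.094499e-08 cm^2
Step 2: sqrt(D*t) = 1.04618e-04 cm
Step 3: x = 2 * 1.04618e-04 cm = 2.09236e-04 cm
Step 4: Convert to um (1 cm = 1e4 um): x = 2.092 um


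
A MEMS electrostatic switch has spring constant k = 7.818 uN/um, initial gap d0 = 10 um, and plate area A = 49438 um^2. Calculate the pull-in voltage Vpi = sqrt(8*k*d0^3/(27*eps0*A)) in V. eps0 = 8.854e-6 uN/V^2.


Step 1: Compute numerator: 8 * k * d0^3 = 8 * 7.818 * 10^3 = 62544.0
Step 2: Compute denominator: 27 * eps0 * A = 27 * 8.854e-6 * 49438 = 11.818549
Step 3: Vpi = sqrt(62544.0 / 11.818549)
Vpi = 72.75 V


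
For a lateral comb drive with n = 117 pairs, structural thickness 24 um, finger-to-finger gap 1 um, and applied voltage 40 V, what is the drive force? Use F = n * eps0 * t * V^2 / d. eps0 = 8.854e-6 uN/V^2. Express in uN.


Step 1: Parameters: n=117, eps0=8.854e-6 uN/V^2, t=24 um, V=40 V, d=1 um
Step 2: V^2 = 1600
Step 3: F = 117 * 8.854e-6 * 24 * 1600 / 1
F = 39.779 uN


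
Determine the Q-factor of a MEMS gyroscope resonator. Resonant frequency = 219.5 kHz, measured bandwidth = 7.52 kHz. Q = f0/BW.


Step 1: Q = f0 / bandwidth
Step 2: Q = 219.5 / 7.52
Q = 29.2


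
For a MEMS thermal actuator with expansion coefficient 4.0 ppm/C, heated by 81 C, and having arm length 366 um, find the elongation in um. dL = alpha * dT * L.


Step 1: Convert CTE: alpha = 4.0 ppm/C = 4.0e-6 /C
Step 2: dL = 4.0e-6 * 81 * 366
dL = 0.1186 um


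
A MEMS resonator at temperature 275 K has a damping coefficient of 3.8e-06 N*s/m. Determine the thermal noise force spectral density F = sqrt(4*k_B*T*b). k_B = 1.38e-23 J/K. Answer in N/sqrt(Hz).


Step 1: Compute 4 * k_B * T * b
= 4 * 1.38e-23 * 275 * 3.8e-06
= 5.7684e-26 N^2/Hz
Step 2: F_noise = sqrt(5.7684e-26)
F_noise = 2.40e-13 N/sqrt(Hz)


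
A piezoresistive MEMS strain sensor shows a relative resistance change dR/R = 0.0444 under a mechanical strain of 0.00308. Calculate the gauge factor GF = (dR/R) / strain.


Step 1: Identify values.
dR/R = 0.0444, strain = 0.00308
Step 2: GF = (dR/R) / strain = 0.0444 / 0.00308
GF = 14.4


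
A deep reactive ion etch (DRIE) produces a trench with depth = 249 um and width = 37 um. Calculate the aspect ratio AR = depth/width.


Step 1: AR = depth / width
Step 2: AR = 249 / 37
AR = 6.7


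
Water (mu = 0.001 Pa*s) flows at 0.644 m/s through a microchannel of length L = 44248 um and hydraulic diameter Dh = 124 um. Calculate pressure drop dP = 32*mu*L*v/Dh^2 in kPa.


Step 1: Convert to SI: L = 44248e-6 m, Dh = 124e-6 m
Step 2: dP = 32 * 0.001 * 44248e-6 * 0.644 / (124e-6)^2
Step 3: dP = 59304.29 Pa
Step 4: Convert to kPa: dP = 59.3 kPa


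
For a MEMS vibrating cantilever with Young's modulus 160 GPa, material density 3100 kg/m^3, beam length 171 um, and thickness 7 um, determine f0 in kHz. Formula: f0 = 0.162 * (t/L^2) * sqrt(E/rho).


Step 1: Convert units to SI.
t_SI = 7e-6 m, L_SI = 171e-6 m
Step 2: Calculate sqrt(E/rho).
sqrt(160e9 / 3100) = 7184.21 m/s
Step 3: Compute f0.
f0 = 0.162 * 7e-6 / (171e-6)^2 * 7184.21 = 278612.0 Hz = 278.61 kHz


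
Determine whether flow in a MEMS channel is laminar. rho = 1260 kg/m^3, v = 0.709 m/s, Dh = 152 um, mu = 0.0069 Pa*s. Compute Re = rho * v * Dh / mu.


Step 1: Convert Dh to meters: Dh = 152e-6 m
Step 2: Re = rho * v * Dh / mu
Re = 1260 * 0.709 * 152e-6 / 0.0069
Re = 19.679
Since Re = 19.679 is below ~2300, the flow is laminar.


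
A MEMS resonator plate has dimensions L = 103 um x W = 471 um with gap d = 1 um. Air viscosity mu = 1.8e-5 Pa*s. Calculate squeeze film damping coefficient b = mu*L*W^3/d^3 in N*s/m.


Step 1: Convert to SI.
L = 103e-6 m, W = 471e-6 m, d = 1e-6 m
Step 2: W^3 = (471e-6)^3 = 1.04e-10 m^3
Step 3: d^3 = (1e-6)^3 = 1.00e-18 m^3
Step 4: b = 1.8e-5 * 103e-6 * 1.04e-10 / 1.00e-18
b = 1.94e-01 N*s/m


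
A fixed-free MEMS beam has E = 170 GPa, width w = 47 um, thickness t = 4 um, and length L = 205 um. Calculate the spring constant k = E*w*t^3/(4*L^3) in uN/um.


Step 1: Convert E to consistent units (1 GPa = 1000 uN/um^2).
E = 170 GPa = 170000 uN/um^2
Step 2: Compute t^3 = 4^3 = 64
Step 3: Compute L^3 = 205^3 = 8615125
Step 4: k = 170000 * 47 * 64 / (4 * 8615125)
k = 14.839 uN/um


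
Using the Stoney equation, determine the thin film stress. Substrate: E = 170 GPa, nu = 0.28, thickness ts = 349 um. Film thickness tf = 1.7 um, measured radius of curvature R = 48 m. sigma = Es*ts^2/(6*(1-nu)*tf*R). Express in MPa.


Step 1: Compute numerator: Es * ts^2 = 170 * 349^2 = 20706170 (GPa*um^2)
Step 2: Compute denominator (R in um): 6*(1-nu)*tf*R = 6*0.72*1.7*48e6 = 352512000.0 (um^2)
Step 3: sigma (GPa) = 20706170 / 352512000.0 = 5.8739e-02 GPa
Step 4: Convert to MPa (x1000): sigma = 58.7 MPa


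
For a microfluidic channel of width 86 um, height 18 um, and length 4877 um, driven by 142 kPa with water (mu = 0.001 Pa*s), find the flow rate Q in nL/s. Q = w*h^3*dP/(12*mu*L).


Step 1: Convert all dimensions to SI (meters).
w = 86e-6 m, h = 18e-6 m, L = 4877e-6 m, dP = 142e3 Pa
Step 2: Q = w * h^3 * dP / (12 * mu * L)
Q = 86e-6 * (18e-6)^3 * 142e3 / (12 * 0.001 * 4877e-6) = 1.2169432e-09 m^3/s
Step 3: Convert Q from m^3/s to nL/s (1 m^3 = 1e12 nL, so multiply by 1e12).
Q = 1216.943 nL/s


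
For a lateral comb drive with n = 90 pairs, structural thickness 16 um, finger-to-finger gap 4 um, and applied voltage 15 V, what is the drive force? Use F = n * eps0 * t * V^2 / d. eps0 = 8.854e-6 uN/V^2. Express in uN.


Step 1: Parameters: n=90, eps0=8.854e-6 uN/V^2, t=16 um, V=15 V, d=4 um
Step 2: V^2 = 225
Step 3: F = 90 * 8.854e-6 * 16 * 225 / 4
F = 0.717 uN


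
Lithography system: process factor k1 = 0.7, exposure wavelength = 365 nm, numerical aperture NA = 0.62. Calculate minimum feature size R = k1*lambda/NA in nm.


Step 1: Identify values: k1 = 0.7, lambda = 365 nm, NA = 0.62
Step 2: R = k1 * lambda / NA
R = 0.7 * 365 / 0.62
R = 412.1 nm


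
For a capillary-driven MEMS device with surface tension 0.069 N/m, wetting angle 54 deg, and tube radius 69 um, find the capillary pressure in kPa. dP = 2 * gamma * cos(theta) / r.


Step 1: cos(54 deg) = 0.5878
Step 2: Convert r to m: r = 69e-6 m
Step 3: dP = 2 * 0.069 * 0.5878 / 69e-6 = 1175.6 Pa
Step 4: Convert Pa to kPa (divide by 1000).
dP = 1.18 kPa


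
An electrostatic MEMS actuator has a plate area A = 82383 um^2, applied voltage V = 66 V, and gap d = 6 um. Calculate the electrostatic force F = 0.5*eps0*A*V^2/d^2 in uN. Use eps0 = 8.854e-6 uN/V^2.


Step 1: Identify parameters.
eps0 = 8.854e-6 uN/V^2, A = 82383 um^2, V = 66 V, d = 6 um
Step 2: Compute V^2 = 66^2 = 4356
Step 3: Compute d^2 = 6^2 = 36
Step 4: F = 0.5 * 8.854e-6 * 82383 * 4356 / 36
F = 44.13 uN


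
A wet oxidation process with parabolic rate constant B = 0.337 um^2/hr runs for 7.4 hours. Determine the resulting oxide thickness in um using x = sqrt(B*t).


Step 1: Compute B*t = 0.337 * 7.4 = 2.4938
Step 2: x = sqrt(2.4938)
x = 1.579 um


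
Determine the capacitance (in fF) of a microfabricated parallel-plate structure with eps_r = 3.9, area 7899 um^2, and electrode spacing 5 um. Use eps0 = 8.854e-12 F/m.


Step 1: Convert area to m^2: A = 7899e-12 m^2
Step 2: Convert gap to m: d = 5e-6 m
Step 3: C = eps0 * eps_r * A / d
C = 8.854e-12 * 3.9 * 7899e-12 / 5e-6
Step 4: Convert to fF (multiply by 1e15).
C = 54.55 fF


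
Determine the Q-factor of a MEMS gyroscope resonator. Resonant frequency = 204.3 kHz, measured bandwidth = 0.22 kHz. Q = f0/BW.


Step 1: Q = f0 / bandwidth
Step 2: Q = 204.3 / 0.22
Q = 928.6


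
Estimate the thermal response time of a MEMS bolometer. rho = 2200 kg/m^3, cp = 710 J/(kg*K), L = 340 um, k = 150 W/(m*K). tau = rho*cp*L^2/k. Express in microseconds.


Step 1: Convert L to m: L = 340e-6 m
Step 2: L^2 = (340e-6)^2 = 1.156e-07 m^2
Step 3: tau = 2200 * 710 * 1.156e-07 / 150 = 1.20378133e-03 s
Step 4: Convert to microseconds (multiply by 1e6).
tau = 1203.781 us


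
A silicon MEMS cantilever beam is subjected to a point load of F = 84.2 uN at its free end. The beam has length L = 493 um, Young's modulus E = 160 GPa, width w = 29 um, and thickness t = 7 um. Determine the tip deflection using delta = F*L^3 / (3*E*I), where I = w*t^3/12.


Step 1: Calculate the second moment of area.
I = w * t^3 / 12 = 29 * 7^3 / 12 = 828.9167 um^4
Step 2: Convert E to consistent units (1 GPa = 1000 uN/um^2).
E = 160 GPa = 160000 uN/um^2
Step 3: Calculate tip deflection.
delta = F * L^3 / (3 * E * I)
delta = 84.2 * 493^3 / (3 * 160000 * 828.9167)
delta = 25.3572 um


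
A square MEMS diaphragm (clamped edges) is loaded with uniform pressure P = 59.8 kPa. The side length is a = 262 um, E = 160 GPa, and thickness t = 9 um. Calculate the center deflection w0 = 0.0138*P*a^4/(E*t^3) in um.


Step 1: Convert pressure to compatible units (E is in GPa, so P in GPa).
P = 59.8 kPa = 59.8e-6 GPa
Step 2: Compute numerator: 0.0138 * P * a^4.
a^4 = 262^4 = 4711998736
numerator = 0.0138 * 59.8e-6 * 4711998736 = 3.8885e+03
Step 3: Compute denominator: E * t^3 = 160 * 9^3 = 116640
Step 4: w0 = numerator / denominator = 3.8885e+03 / 116640 = 0.0333 um


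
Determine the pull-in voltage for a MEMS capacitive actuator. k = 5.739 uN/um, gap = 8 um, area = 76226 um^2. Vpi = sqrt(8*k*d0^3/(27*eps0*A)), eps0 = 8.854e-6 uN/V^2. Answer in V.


Step 1: Compute numerator: 8 * k * d0^3 = 8 * 5.739 * 8^3 = 23506.944
Step 2: Compute denominator: 27 * eps0 * A = 27 * 8.854e-6 * 76226 = 18.222435
Step 3: Vpi = sqrt(23506.944 / 18.222435)
Vpi = 35.92 V


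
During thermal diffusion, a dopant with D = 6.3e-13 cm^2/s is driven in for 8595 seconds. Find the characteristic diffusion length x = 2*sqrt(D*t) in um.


Step 1: Compute D*t = 6.3e-13 * 8595 = 5.41485e-09 cm^2
Step 2: sqrt(D*t) = 7.35857e-05 cm
Step 3: x = 2 * 7.35857e-05 cm = 1.471714e-04 cm
Step 4: Convert to um (1 cm = 1e4 um): x = 1.472 um


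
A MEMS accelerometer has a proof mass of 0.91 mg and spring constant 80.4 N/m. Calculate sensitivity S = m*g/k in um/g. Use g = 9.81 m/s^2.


Step 1: Convert mass: m = 0.91 mg = 9.10e-07 kg
Step 2: S = m * g / k = 9.10e-07 * 9.81 / 80.4
Step 3: S = 1.11e-07 m/g
Step 4: Convert to um/g: S = 0.111 um/g


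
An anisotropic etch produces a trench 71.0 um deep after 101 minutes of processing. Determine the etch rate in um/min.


Step 1: Etch rate = depth / time
Step 2: rate = 71.0 / 101
rate = 0.703 um/min


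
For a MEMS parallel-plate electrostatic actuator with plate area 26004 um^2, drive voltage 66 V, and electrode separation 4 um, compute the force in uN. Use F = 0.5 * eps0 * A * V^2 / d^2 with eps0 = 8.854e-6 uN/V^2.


Step 1: Identify parameters.
eps0 = 8.854e-6 uN/V^2, A = 26004 um^2, V = 66 V, d = 4 um
Step 2: Compute V^2 = 66^2 = 4356
Step 3: Compute d^2 = 4^2 = 16
Step 4: F = 0.5 * 8.854e-6 * 26004 * 4356 / 16
F = 31.341 uN


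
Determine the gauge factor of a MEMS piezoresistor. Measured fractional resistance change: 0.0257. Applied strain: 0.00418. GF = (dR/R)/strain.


Step 1: Identify values.
dR/R = 0.0257, strain = 0.00418
Step 2: GF = (dR/R) / strain = 0.0257 / 0.00418
GF = 6.1


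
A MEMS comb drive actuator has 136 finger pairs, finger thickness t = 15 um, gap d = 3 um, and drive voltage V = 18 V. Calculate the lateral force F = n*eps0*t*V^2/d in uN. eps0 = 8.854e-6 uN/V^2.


Step 1: Parameters: n=136, eps0=8.854e-6 uN/V^2, t=15 um, V=18 V, d=3 um
Step 2: V^2 = 324
Step 3: F = 136 * 8.854e-6 * 15 * 324 / 3
F = 1.951 uN


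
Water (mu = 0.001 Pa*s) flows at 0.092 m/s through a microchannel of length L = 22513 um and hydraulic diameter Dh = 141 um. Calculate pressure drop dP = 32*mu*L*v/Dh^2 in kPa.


Step 1: Convert to SI: L = 22513e-6 m, Dh = 141e-6 m
Step 2: dP = 32 * 0.001 * 22513e-6 * 0.092 / (141e-6)^2
Step 3: dP = 3333.75 Pa
Step 4: Convert to kPa: dP = 3.33 kPa
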